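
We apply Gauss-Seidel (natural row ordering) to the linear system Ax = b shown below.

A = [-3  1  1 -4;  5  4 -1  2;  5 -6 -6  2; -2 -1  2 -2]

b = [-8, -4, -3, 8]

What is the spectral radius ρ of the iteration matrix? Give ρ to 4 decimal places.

Diagonal D = diag(-3, 4, -6, -2); L, U strict lower/upper.
Gauss-Seidel: T = -(D+L)⁻¹U, row 0 first, T[0,1] = -(1)/(-3) = +0.3333; later rows by forward substitution.
  T[0,:] = [+0.0000 +0.3333 +0.3333 -1.3333]
  T[1,:] = [+0.0000 -0.4167 -0.1667 +1.1667]
  T[2,:] = [+0.0000 +0.6944 +0.4444 -1.9444]
  T[3,:] = [+0.0000 +0.5694 +0.1944 -1.1944]
moduli |λ_i(T)| = 1.4484, 0.1667, 0.1151, 0.0000.
spectral radius ρ = 1.4484; 1.4484 > 1 ⇒ diverges.

1.4484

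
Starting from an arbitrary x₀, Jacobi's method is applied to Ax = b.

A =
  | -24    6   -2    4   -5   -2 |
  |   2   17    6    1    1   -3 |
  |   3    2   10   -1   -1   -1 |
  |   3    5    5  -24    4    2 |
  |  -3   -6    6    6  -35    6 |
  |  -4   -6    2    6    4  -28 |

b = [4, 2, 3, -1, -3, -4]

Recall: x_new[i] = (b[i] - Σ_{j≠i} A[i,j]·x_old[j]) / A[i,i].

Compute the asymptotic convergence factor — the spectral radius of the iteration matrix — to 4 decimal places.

0.5368

A = D + L + U where D = diag(-24, 17, 10, -24, -35, -28).
Jacobi: T = -D⁻¹(L+U), T[5,2] = -(2)/(-28) = +0.0714; T[5,5] = 0.
  T[0,:] = [+0.0000, +0.2500, -0.0833, +0.1667, -0.2083, -0.0833]
  T[1,:] = [-0.1176, +0.0000, -0.3529, -0.0588, -0.0588, +0.1765]
  T[2,:] = [-0.3000, -0.2000, +0.0000, +0.1000, +0.1000, +0.1000]
  T[3,:] = [+0.1250, +0.2083, +0.2083, +0.0000, +0.1667, +0.0833]
  T[4,:] = [-0.0857, -0.1714, +0.1714, +0.1714, +0.0000, +0.1714]
  T[5,:] = [-0.1429, -0.2143, +0.0714, +0.2143, +0.1429, +0.0000]
|eigenvalues of T|: 0.5368, 0.3646, 0.2616, 0.2616, 0.2146, 0.1863.
ρ = 0.5368; 0.5368 < 1: convergent.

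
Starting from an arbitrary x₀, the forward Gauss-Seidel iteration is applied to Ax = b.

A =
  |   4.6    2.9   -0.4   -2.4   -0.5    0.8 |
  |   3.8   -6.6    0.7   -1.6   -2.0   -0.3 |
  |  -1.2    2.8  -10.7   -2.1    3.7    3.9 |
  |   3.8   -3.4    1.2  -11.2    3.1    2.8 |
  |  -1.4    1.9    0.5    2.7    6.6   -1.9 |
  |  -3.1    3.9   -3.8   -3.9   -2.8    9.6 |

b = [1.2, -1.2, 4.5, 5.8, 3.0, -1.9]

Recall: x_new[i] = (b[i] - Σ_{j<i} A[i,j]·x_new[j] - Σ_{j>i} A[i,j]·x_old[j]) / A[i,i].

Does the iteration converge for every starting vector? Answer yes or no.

yes

Split A = D + L + U, D = diag(4.6, -6.6, -10.7, -11.2, 6.6, 9.6).
T_GS = -(D+L)⁻¹U: row 0 first, T[0,2] = -(-0.4)/(4.6) = +0.0870; later rows by forward substitution.
  T[0,:] = [+0.0000 -0.6304 +0.0870 +0.5217 +0.1087 -0.1739]
  T[1,:] = [+0.0000 -0.3630 +0.1561 +0.0580 -0.2404 -0.1456]
  T[2,:] = [+0.0000 -0.0243 +0.0311 -0.2396 +0.2707 +0.3459]
  T[3,:] = [+0.0000 -0.1063 -0.0146 +0.1337 +0.4157 +0.2722]
  T[4,:] = [+0.0000 +0.0161 -0.0229 +0.0574 -0.0983 +0.1553]
  T[5,:] = [+0.0000 -0.1042 -0.0356 +0.1212 +0.3801 +0.2958]
|eigenvalues of T|: 0.5388, 0.3126, 0.3126, 0.0801, 0.0801, 0.0000.
spectral radius ρ = 0.5388; 0.5388 < 1: convergent.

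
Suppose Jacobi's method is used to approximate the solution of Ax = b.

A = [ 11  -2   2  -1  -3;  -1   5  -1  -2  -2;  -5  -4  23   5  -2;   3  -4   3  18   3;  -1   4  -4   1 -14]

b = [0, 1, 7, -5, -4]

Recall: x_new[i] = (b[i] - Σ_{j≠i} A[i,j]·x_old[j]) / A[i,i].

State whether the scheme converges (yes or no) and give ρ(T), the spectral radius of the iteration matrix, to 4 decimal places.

yes, ρ = 0.6030

Split A = D + L + U, D = diag(11, 5, 23, 18, -14).
Jacobi T = -D⁻¹(L+U): T[1,2] = -(-1)/(5) = +0.2000; T[1,1] = 0.
  T[0,:] = [+0.0000, +0.1818, -0.1818, +0.0909, +0.2727]
  T[1,:] = [+0.2000, +0.0000, +0.2000, +0.4000, +0.4000]
  T[2,:] = [+0.2174, +0.1739, +0.0000, -0.2174, +0.0870]
  T[3,:] = [-0.1667, +0.2222, -0.1667, +0.0000, -0.1667]
  T[4,:] = [-0.0714, +0.2857, -0.2857, +0.0714, +0.0000]
eigenvalue magnitudes: 0.6030, 0.3165, 0.3165, 0.2992, 0.0722.
ρ(T) = max|λ| = 0.6030; 0.6030 < 1, so it converges for any x₀.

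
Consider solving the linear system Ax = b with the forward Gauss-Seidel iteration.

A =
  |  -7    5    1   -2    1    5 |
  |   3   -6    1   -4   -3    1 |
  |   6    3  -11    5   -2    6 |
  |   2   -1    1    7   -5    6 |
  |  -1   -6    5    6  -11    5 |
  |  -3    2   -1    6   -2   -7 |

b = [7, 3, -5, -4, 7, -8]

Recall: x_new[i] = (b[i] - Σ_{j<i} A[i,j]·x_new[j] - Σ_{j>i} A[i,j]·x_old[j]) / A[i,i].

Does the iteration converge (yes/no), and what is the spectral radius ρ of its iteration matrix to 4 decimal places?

no, ρ = 1.6108

A = D + L + U where D = diag(-7, -6, -11, 7, -11, -7).
GS T = -(D+L)⁻¹U: row 0 first, T[0,5] = -(5)/(-7) = +0.7143; later rows by forward substitution.
  T[0,:] = [+0.0000 +0.7143 +0.1429 -0.2857 +0.1429 +0.7143]
  T[1,:] = [+0.0000 +0.3571 +0.2381 -0.8095 -0.4286 +0.5238]
  T[2,:] = [+0.0000 +0.4870 +0.1429 +0.0779 -0.2208 +1.0779]
  T[3,:] = [+0.0000 -0.2226 -0.0272 -0.0451 +0.6438 -1.1404]
  T[4,:] = [+0.0000 -0.1598 -0.0928 +0.4783 +0.4716 -0.0282]
  T[5,:] = [+0.0000 -0.4188 -0.0104 -0.2953 +0.2649 -1.2799]
eigenvalue magnitudes: 1.6108, 1.0202, 0.1921, 0.1921, 0.1242, 0.0000.
spectral radius ρ = 1.6108; 1.6108 > 1, so it fails to converge.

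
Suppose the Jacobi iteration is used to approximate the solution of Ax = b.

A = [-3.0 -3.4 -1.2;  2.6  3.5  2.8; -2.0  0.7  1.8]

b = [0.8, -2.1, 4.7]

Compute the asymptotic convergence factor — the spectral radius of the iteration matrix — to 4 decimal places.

1.2039

Let D = diag(-3, 3.5, 1.8); L, U the strict triangles.
Jacobi T = -D⁻¹(L+U): T[1,0] = -(2.6)/(3.5) = -0.7429; T[1,1] = 0.
  T[0,:] = [+0.0000  -1.1333  -0.4000]
  T[1,:] = [-0.7429  +0.0000  -0.8000]
  T[2,:] = [+1.1111  -0.3889  +0.0000]
|eigenvalues of T|: 1.2039, 0.8607, 0.8607.
spectral radius ρ = 1.2039; 1.2039 > 1, so it fails to converge.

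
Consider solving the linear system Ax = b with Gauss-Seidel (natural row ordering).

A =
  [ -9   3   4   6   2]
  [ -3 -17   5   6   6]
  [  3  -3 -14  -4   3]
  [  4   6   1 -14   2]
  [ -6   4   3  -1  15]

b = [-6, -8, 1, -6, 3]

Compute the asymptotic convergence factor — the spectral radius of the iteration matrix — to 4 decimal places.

0.5508

Diagonal D = diag(-9, -17, -14, -14, 15); L, U strict lower/upper.
GS T = -(D+L)⁻¹U: row 0 first, T[0,2] = -(4)/(-9) = +0.4444; later rows by forward substitution.
  T[0,:] = [+0.0000, +0.3333, +0.4444, +0.6667, +0.2222]
  T[1,:] = [+0.0000, -0.0588, +0.2157, +0.2353, +0.3137]
  T[2,:] = [+0.0000, +0.0840, +0.0490, -0.1933, +0.1947]
  T[3,:] = [+0.0000, +0.0760, +0.2229, +0.2775, +0.3547]
  T[4,:] = [+0.0000, +0.1373, +0.1253, +0.2611, -0.0101]
|eigenvalues of T|: 0.5508, 0.2435, 0.1368, 0.0872, 0.0000.
spectral radius ρ = 0.5508; 0.5508 < 1: convergent.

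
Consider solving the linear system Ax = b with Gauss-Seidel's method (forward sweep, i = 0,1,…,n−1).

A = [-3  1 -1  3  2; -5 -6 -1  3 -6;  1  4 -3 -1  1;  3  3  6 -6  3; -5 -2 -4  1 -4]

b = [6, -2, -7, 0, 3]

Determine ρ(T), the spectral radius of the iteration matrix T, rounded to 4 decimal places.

A = D + L + U where D = diag(-3, -6, -3, -6, -4).
T_GS = -(D+L)⁻¹U: row 0 first, T[0,1] = -(1)/(-3) = +0.3333; later rows by forward substitution.
  T[0,:] = [+0.0000  +0.3333  -0.3333  +1.0000  +0.6667]
  T[1,:] = [+0.0000  -0.2778  +0.1111  -0.3333  -1.5556]
  T[2,:] = [+0.0000  -0.2593  +0.0370  -0.4444  -1.5185]
  T[3,:] = [+0.0000  -0.2315  -0.0741  -0.1111  -1.4630]
  T[4,:] = [+0.0000  -0.0764  +0.3056  -0.6667  +1.0972]
|roots of det(T-λI)|: 1.4697, 0.7321, 0.1076, 0.0999, 0.0000.
ρ(T) = max|λ| = 1.4697; 1.4697 > 1: divergent.

1.4697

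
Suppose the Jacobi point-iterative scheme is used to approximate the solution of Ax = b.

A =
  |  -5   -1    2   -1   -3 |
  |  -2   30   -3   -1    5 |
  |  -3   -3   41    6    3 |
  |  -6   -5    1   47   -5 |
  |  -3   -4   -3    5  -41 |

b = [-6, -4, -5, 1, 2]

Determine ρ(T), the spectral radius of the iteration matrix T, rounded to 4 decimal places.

Diagonal D = diag(-5, 30, 41, 47, -41); L, U strict lower/upper.
T_J = -D⁻¹(L+U): T[0,3] = -(-1)/(-5) = -0.2000; T[0,0] = 0.
  T[0,:] = [+0.0000 -0.2000 +0.4000 -0.2000 -0.6000]
  T[1,:] = [+0.0667 +0.0000 +0.1000 +0.0333 -0.1667]
  T[2,:] = [+0.0732 +0.0732 +0.0000 -0.1463 -0.0732]
  T[3,:] = [+0.1277 +0.1064 -0.0213 +0.0000 +0.1064]
  T[4,:] = [-0.0732 -0.0976 -0.0732 +0.1220 +0.0000]
|λ(T)| sorted: 0.3330, 0.1697, 0.1697, 0.1002, 0.0777.
spectral radius ρ = 0.3330; 0.3330 < 1 ⇒ converges.

0.3330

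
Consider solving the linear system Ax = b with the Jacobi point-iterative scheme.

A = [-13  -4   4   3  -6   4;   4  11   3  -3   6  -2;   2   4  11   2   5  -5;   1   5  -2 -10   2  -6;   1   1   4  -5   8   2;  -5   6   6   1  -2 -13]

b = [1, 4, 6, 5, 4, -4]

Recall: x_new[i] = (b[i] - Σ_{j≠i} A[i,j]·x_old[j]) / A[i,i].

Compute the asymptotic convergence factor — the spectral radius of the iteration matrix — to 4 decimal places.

1.1385

Split A = D + L + U, D = diag(-13, 11, 11, -10, 8, -13).
Jacobi: T = -D⁻¹(L+U), T[3,0] = -(1)/(-10) = +0.1000; T[3,3] = 0.
  T[0,:] = [+0.0000, -0.3077, +0.3077, +0.2308, -0.4615, +0.3077]
  T[1,:] = [-0.3636, +0.0000, -0.2727, +0.2727, -0.5455, +0.1818]
  T[2,:] = [-0.1818, -0.3636, +0.0000, -0.1818, -0.4545, +0.4545]
  T[3,:] = [+0.1000, +0.5000, -0.2000, +0.0000, +0.2000, -0.6000]
  T[4,:] = [-0.1250, -0.1250, -0.5000, +0.6250, +0.0000, -0.2500]
  T[5,:] = [-0.3846, +0.4615, +0.4615, +0.0769, -0.1538, +0.0000]
eigenvalue magnitudes: 1.1385, 0.7133, 0.5203, 0.3437, 0.3437, 0.2259.
ρ = 1.1385; 1.1385 > 1 ⇒ diverges.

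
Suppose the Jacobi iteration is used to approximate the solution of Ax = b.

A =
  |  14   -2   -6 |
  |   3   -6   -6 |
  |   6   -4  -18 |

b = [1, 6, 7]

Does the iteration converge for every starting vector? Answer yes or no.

yes

Write A = D+L+U with D = diag(14, -6, -18).
Jacobi: T = -D⁻¹(L+U), T[1,2] = -(-6)/(-6) = -1.0000; T[1,1] = 0.
  T[0,:] = [+0.0000, +0.1429, +0.4286]
  T[1,:] = [+0.5000, +0.0000, -1.0000]
  T[2,:] = [+0.3333, -0.2222, +0.0000]
eigenvalue magnitudes: 0.7506, 0.4935, 0.2571.
ρ(T) = max|λ| = 0.7506; 0.7506 < 1: convergent.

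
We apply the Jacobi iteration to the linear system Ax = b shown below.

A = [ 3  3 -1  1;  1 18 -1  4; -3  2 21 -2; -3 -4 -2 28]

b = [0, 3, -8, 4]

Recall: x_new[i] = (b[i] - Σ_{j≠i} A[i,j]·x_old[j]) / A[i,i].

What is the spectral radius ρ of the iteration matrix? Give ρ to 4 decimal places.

0.3507

Diagonal D = diag(3, 18, 21, 28); L, U strict lower/upper.
Jacobi T = -D⁻¹(L+U): T[1,0] = -(1)/(18) = -0.0556; T[1,1] = 0.
  T[0,:] = [+0.0000  -1.0000  +0.3333  -0.3333]
  T[1,:] = [-0.0556  +0.0000  +0.0556  -0.2222]
  T[2,:] = [+0.1429  -0.0952  +0.0000  +0.0952]
  T[3,:] = [+0.1071  +0.1429  +0.0714  +0.0000]
eigenvalue magnitudes: 0.3507, 0.2385, 0.2385, 0.1326.
spectral radius ρ = 0.3507; 0.3507 < 1, so it converges for any x₀.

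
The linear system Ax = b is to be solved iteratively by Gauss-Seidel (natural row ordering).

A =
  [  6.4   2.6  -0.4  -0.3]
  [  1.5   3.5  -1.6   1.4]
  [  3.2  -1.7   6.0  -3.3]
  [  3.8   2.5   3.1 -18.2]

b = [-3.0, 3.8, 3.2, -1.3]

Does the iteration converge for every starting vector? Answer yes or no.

Split A = D + L + U, D = diag(6.4, 3.5, 6, -18.2).
Gauss-Seidel: T = -(D+L)⁻¹U, row 0 first, T[0,2] = -(-0.4)/(6.4) = +0.0625; later rows by forward substitution.
  T[0,:] = [+0.0000 -0.4062 +0.0625 +0.0469]
  T[1,:] = [+0.0000 +0.1741 +0.4304 -0.4201]
  T[2,:] = [+0.0000 +0.2660 +0.0886 +0.4060]
  T[3,:] = [+0.0000 -0.0156 +0.0873 +0.0212]
eigenvalue magnitudes: 0.4746, 0.3278, 0.1371, 0.0000.
spectral radius ρ = 0.4746; 0.4746 < 1, so it converges for any x₀.

yes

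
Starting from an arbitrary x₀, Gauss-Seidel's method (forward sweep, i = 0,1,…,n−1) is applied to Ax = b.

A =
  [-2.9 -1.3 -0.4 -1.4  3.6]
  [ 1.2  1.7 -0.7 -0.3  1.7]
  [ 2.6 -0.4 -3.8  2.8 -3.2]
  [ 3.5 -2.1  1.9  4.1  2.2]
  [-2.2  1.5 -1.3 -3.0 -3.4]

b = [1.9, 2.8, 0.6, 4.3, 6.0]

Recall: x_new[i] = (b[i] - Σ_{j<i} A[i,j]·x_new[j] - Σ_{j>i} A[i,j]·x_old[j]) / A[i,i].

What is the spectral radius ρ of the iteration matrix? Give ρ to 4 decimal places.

1.3783

A = D + L + U where D = diag(-2.9, 1.7, -3.8, 4.1, -3.4).
GS T = -(D+L)⁻¹U: row 0 first, T[0,1] = -(-1.3)/(-2.9) = -0.4483; later rows by forward substitution.
  T[0,:] = [+0.0000 -0.4483 -0.1379 -0.4828 +1.2414]
  T[1,:] = [+0.0000 +0.3164 +0.5091 +0.5172 -1.8763]
  T[2,:] = [+0.0000 -0.3400 -0.1480 +0.3521 +0.2048]
  T[3,:] = [+0.0000 +0.7023 +0.4471 +0.5139 -2.6522]
  T[4,:] = [+0.0000 -0.0600 -0.0240 -0.0475 +0.6309]
|λ(T)| sorted: 1.3783, 0.3249, 0.3247, 0.3247, 0.0000.
spectral radius ρ = 1.3783; 1.3783 > 1: divergent.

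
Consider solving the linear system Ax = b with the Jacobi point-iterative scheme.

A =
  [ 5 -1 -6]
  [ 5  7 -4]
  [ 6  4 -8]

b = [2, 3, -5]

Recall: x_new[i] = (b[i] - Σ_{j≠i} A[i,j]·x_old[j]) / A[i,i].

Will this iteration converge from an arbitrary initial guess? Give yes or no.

Let D = diag(5, 7, -8); L, U the strict triangles.
Jacobi: T = -D⁻¹(L+U), T[0,1] = -(-1)/(5) = +0.2000; T[0,0] = 0.
  T[0,:] = [+0.0000, +0.2000, +1.2000]
  T[1,:] = [-0.7143, +0.0000, +0.5714]
  T[2,:] = [+0.7500, +0.5000, +0.0000]
moduli |λ_i(T)| = 1.1572, 0.7748, 0.3824.
spectral radius ρ = 1.1572; 1.1572 > 1 ⇒ diverges.

no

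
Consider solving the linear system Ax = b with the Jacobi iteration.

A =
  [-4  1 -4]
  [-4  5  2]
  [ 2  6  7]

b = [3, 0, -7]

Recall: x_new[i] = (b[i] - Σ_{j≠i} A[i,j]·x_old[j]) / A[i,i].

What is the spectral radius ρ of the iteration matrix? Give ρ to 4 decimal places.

Diagonal D = diag(-4, 5, 7); L, U strict lower/upper.
T_J = -D⁻¹(L+U): T[0,2] = -(-4)/(-4) = -1.0000; T[0,0] = 0.
  T[0,:] = [+0.0000  +0.2500  -1.0000]
  T[1,:] = [+0.8000  +0.0000  -0.4000]
  T[2,:] = [-0.2857  -0.8571  +0.0000]
|λ(T)| sorted: 1.1944, 0.7733, 0.7733.
ρ(T) = max|λ| = 1.1944; 1.1944 > 1 ⇒ diverges.

1.1944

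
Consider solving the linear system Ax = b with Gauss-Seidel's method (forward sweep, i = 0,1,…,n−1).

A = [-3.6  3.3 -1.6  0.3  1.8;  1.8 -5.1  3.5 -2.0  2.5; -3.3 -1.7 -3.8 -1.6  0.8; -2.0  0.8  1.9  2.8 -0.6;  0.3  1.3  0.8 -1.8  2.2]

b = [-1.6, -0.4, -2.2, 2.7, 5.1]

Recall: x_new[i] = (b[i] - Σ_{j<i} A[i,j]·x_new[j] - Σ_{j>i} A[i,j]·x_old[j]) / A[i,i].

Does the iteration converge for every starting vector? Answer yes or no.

A = D + L + U where D = diag(-3.6, -5.1, -3.8, 2.8, 2.2).
GS T = -(D+L)⁻¹U: row 0 first, T[0,4] = -(1.8)/(-3.6) = +0.5000; later rows by forward substitution.
  T[0,:] = [+0.0000  +0.9167  -0.4444  +0.0833  +0.5000]
  T[1,:] = [+0.0000  +0.3235  +0.5294  -0.3627  +0.6667]
  T[2,:] = [+0.0000  -0.9408  +0.1491  -0.3311  -0.5219]
  T[3,:] = [+0.0000  +1.2007  -0.5699  +0.3879  +0.7351]
  T[4,:] = [+0.0000  +1.0083  -0.7727  +0.6407  +0.3291]
eigenvalue magnitudes: 1.4359, 0.2279, 0.2279, 0.1038, 0.0000.
ρ = 1.4359; 1.4359 > 1: divergent.

no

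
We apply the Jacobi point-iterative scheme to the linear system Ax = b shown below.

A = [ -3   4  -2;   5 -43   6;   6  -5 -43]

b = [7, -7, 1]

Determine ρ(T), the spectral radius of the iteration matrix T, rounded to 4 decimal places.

A = D + L + U where D = diag(-3, -43, -43).
Jacobi: T = -D⁻¹(L+U), T[0,2] = -(-2)/(-3) = -0.6667; T[0,0] = 0.
  T[0,:] = [+0.0000  +1.3333  -0.6667]
  T[1,:] = [+0.1163  +0.0000  +0.1395]
  T[2,:] = [+0.1395  -0.1163  +0.0000]
|eigenvalues of T|: 0.3734, 0.3060, 0.3060.
ρ(T) = max|λ| = 0.3734; 0.3734 < 1, so it converges for any x₀.

0.3734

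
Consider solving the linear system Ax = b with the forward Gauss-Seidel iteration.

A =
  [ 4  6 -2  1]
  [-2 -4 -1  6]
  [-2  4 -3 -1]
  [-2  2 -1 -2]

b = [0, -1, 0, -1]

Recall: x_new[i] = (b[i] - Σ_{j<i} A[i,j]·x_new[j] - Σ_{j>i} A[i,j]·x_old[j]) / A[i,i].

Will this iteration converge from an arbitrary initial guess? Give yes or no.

no

Write A = D+L+U with D = diag(4, -4, -3, -2).
Gauss-Seidel: T = -(D+L)⁻¹U, row 0 first, T[0,3] = -(1)/(4) = -0.2500; later rows by forward substitution.
  T[0,:] = [+0.0000  -1.5000  +0.5000  -0.2500]
  T[1,:] = [+0.0000  +0.7500  -0.5000  +1.6250]
  T[2,:] = [+0.0000  +2.0000  -1.0000  +2.0000]
  T[3,:] = [+0.0000  +1.2500  -0.5000  +0.8750]
eigenvalue magnitudes: 1.4019, 0.6369, 0.1400, 0.0000.
ρ(T) = max|λ| = 1.4019; 1.4019 > 1 ⇒ diverges.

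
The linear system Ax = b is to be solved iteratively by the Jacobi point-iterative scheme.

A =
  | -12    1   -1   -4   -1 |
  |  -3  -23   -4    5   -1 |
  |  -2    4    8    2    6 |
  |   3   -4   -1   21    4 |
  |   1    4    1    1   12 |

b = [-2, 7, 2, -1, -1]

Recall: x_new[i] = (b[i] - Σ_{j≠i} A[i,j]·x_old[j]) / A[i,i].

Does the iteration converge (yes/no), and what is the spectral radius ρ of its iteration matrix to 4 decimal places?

yes, ρ = 0.5133

A = D + L + U where D = diag(-12, -23, 8, 21, 12).
T_J = -D⁻¹(L+U): T[3,2] = -(-1)/(21) = +0.0476; T[3,3] = 0.
  T[0,:] = [+0.0000 +0.0833 -0.0833 -0.3333 -0.0833]
  T[1,:] = [-0.1304 +0.0000 -0.1739 +0.2174 -0.0435]
  T[2,:] = [+0.2500 -0.5000 +0.0000 -0.2500 -0.7500]
  T[3,:] = [-0.1429 +0.1905 +0.0476 +0.0000 -0.1905]
  T[4,:] = [-0.0833 -0.3333 -0.0833 -0.0833 +0.0000]
|eigenvalues of T|: 0.5133, 0.3871, 0.3186, 0.3186, 0.2876.
ρ(T) = max|λ| = 0.5133; 0.5133 < 1: convergent.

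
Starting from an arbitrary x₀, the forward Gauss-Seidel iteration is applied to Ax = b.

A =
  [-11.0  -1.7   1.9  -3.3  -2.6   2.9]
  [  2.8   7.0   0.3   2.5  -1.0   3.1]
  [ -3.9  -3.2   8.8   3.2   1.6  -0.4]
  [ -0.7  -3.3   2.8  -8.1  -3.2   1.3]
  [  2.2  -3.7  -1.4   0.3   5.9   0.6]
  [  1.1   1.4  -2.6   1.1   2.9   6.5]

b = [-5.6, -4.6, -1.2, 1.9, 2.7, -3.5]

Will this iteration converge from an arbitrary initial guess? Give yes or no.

Write A = D+L+U with D = diag(-11, 7, 8.8, -8.1, 5.9, 6.5).
Gauss-Seidel: T = -(D+L)⁻¹U, row 0 first, T[0,4] = -(-2.6)/(-11) = -0.2364; later rows by forward substitution.
  T[0,:] = [+0.0000  -0.1545  +0.1727  -0.3000  -0.2364  +0.2636]
  T[1,:] = [+0.0000  +0.0618  -0.1119  -0.2371  +0.2374  -0.5483]
  T[2,:] = [+0.0000  -0.0460  +0.0358  -0.5828  -0.2002  -0.0371]
  T[3,:] = [+0.0000  -0.0277  +0.0431  -0.0789  -0.5406  +0.3483]
  T[4,:] = [+0.0000  +0.0869  -0.1283  -0.1711  +0.2170  -0.5704]
  T[5,:] = [+0.0000  -0.0396  +0.0592  -0.0416  -0.0966  +0.2542]
|roots of det(T-λI)|: 0.5156, 0.3553, 0.3185, 0.0232, 0.0121, 0.0000.
spectral radius ρ = 0.5156; 0.5156 < 1, so it converges for any x₀.

yes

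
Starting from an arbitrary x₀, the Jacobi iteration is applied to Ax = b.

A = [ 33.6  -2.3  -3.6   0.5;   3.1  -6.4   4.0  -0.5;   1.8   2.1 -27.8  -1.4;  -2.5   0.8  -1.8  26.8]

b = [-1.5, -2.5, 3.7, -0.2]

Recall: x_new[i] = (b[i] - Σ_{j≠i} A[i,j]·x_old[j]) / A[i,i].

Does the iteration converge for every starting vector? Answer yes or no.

Diagonal D = diag(33.6, -6.4, -27.8, 26.8); L, U strict lower/upper.
Jacobi T = -D⁻¹(L+U): T[0,3] = -(0.5)/(33.6) = -0.0149; T[0,0] = 0.
  T[0,:] = [+0.0000  +0.0685  +0.1071  -0.0149]
  T[1,:] = [+0.4844  +0.0000  +0.6250  -0.0781]
  T[2,:] = [+0.0647  +0.0755  +0.0000  -0.0504]
  T[3,:] = [+0.0933  -0.0299  +0.0672  +0.0000]
moduli |λ_i(T)| = 0.3226, 0.2389, 0.0924, 0.0087.
ρ = 0.3226; 0.3226 < 1 ⇒ converges.

yes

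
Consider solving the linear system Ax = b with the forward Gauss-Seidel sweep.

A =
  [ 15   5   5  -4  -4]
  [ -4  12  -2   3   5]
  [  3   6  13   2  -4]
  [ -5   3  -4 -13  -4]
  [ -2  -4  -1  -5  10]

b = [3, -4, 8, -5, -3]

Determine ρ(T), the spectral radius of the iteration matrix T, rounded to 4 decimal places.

Split A = D + L + U, D = diag(15, 12, 13, -13, 10).
GS T = -(D+L)⁻¹U: row 0 first, T[0,3] = -(-4)/(15) = +0.2667; later rows by forward substitution.
  T[0,:] = [+0.0000  -0.3333  -0.3333  +0.2667  +0.2667]
  T[1,:] = [+0.0000  -0.1111  +0.0556  -0.1611  -0.3278]
  T[2,:] = [+0.0000  +0.1282  +0.0513  -0.1410  +0.3974]
  T[3,:] = [+0.0000  +0.0631  +0.1252  -0.0964  -0.6082]
  T[4,:] = [+0.0000  -0.0667  +0.0233  -0.0734  -0.3421]
|roots of det(T-λI)|: 0.5449, 0.1637, 0.1637, 0.0360, 0.0000.
ρ(T) = max|λ| = 0.5449; 0.5449 < 1 ⇒ converges.

0.5449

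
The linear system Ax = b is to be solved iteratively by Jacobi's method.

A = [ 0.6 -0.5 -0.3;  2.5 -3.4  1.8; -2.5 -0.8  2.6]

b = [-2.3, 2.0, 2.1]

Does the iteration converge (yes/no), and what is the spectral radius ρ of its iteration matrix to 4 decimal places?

no, ρ = 1.2930

Split A = D + L + U, D = diag(0.6, -3.4, 2.6).
T_J = -D⁻¹(L+U): T[0,2] = -(-0.3)/(0.6) = +0.5000; T[0,0] = 0.
  T[0,:] = [+0.0000  +0.8333  +0.5000]
  T[1,:] = [+0.7353  +0.0000  +0.5294]
  T[2,:] = [+0.9615  +0.3077  +0.0000]
|λ(T)| sorted: 1.2930, 0.6959, 0.5972.
ρ = 1.2930; 1.2930 > 1: divergent.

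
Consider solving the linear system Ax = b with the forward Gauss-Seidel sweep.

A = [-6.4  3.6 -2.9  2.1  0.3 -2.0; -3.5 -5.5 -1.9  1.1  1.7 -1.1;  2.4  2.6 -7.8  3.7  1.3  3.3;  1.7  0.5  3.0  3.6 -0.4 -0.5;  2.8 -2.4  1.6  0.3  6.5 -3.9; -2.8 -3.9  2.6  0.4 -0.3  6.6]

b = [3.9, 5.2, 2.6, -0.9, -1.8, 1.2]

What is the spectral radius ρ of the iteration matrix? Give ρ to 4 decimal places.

0.9256

Split A = D + L + U, D = diag(-6.4, -5.5, -7.8, 3.6, 6.5, 6.6).
Gauss-Seidel: T = -(D+L)⁻¹U, row 0 first, T[0,4] = -(0.3)/(-6.4) = +0.0469; later rows by forward substitution.
  T[0,:] = [+0.0000, +0.5625, -0.4531, +0.3281, +0.0469, -0.3125]
  T[1,:] = [+0.0000, -0.3580, -0.0571, -0.0088, +0.2793, -0.0011]
  T[2,:] = [+0.0000, +0.0538, -0.1585, +0.5724, +0.2742, +0.3265]
  T[3,:] = [+0.0000, -0.2607, +0.3540, -0.6307, -0.1783, +0.0145]
  T[4,:] = [+0.0000, -0.3757, +0.1968, -0.2564, +0.0237, +0.6531]
  T[5,:] = [+0.0000, +0.0047, -0.1761, -0.0649, +0.0888, -0.2331]
|λ(T)| sorted: 0.9256, 0.3833, 0.2046, 0.1895, 0.1895, 0.0000.
spectral radius ρ = 0.9256; 0.9256 < 1: convergent.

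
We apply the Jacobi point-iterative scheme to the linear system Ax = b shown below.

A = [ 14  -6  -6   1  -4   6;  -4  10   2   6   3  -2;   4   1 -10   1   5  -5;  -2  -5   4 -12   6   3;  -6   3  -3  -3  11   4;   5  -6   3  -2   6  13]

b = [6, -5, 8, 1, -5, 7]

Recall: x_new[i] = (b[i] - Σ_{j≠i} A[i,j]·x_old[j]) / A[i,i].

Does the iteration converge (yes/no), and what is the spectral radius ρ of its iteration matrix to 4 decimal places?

Diagonal D = diag(14, 10, -10, -12, 11, 13); L, U strict lower/upper.
Jacobi: T = -D⁻¹(L+U), T[4,3] = -(-3)/(11) = +0.2727; T[4,4] = 0.
  T[0,:] = [+0.0000  +0.4286  +0.4286  -0.0714  +0.2857  -0.4286]
  T[1,:] = [+0.4000  +0.0000  -0.2000  -0.6000  -0.3000  +0.2000]
  T[2,:] = [+0.4000  +0.1000  +0.0000  +0.1000  +0.5000  -0.5000]
  T[3,:] = [-0.1667  -0.4167  +0.3333  +0.0000  +0.5000  +0.2500]
  T[4,:] = [+0.5455  -0.2727  +0.2727  +0.2727  +0.0000  -0.3636]
  T[5,:] = [-0.3846  +0.4615  -0.2308  +0.1538  -0.4615  +0.0000]
|eigenvalues of T|: 1.2501, 0.8570, 0.7027, 0.5618, 0.5618, 0.0241.
ρ = 1.2501; 1.2501 > 1 ⇒ diverges.

no, ρ = 1.2501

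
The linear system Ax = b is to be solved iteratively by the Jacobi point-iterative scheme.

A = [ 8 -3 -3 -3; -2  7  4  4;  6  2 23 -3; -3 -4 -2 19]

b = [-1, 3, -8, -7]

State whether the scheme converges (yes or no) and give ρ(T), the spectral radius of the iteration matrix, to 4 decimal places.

Let D = diag(8, 7, 23, 19); L, U the strict triangles.
T_J = -D⁻¹(L+U): T[3,1] = -(-4)/(19) = +0.2105; T[3,3] = 0.
  T[0,:] = [+0.0000  +0.3750  +0.3750  +0.3750]
  T[1,:] = [+0.2857  +0.0000  -0.5714  -0.5714]
  T[2,:] = [-0.2609  -0.0870  +0.0000  +0.1304]
  T[3,:] = [+0.1579  +0.2105  +0.1053  +0.0000]
|eigenvalues of T|: 0.3179, 0.2627, 0.2627, 0.0894.
spectral radius ρ = 0.3179; 0.3179 < 1: convergent.

yes, ρ = 0.3179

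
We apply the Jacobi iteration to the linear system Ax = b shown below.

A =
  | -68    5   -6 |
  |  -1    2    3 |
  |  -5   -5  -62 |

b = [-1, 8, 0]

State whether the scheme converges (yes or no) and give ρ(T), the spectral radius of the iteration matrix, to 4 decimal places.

yes, ρ = 0.4395

Let D = diag(-68, 2, -62); L, U the strict triangles.
T_J = -D⁻¹(L+U): T[0,1] = -(5)/(-68) = +0.0735; T[0,0] = 0.
  T[0,:] = [+0.0000 +0.0735 -0.0882]
  T[1,:] = [+0.5000 +0.0000 -1.5000]
  T[2,:] = [-0.0806 -0.0806 +0.0000]
|eigenvalues of T|: 0.4395, 0.3611, 0.0785.
spectral radius ρ = 0.4395; 0.4395 < 1, so it converges for any x₀.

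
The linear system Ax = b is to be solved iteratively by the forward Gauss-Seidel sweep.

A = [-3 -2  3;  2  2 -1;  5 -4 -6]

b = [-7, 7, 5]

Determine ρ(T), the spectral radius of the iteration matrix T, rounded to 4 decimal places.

Write A = D+L+U with D = diag(-3, 2, -6).
GS T = -(D+L)⁻¹U: row 0 first, T[0,2] = -(3)/(-3) = +1.0000; later rows by forward substitution.
  T[0,:] = [+0.0000 -0.6667 +1.0000]
  T[1,:] = [+0.0000 +0.6667 -0.5000]
  T[2,:] = [+0.0000 -1.0000 +1.1667]
moduli |λ_i(T)| = 1.6667, 0.1667, 0.0000.
spectral radius ρ = 1.6667; 1.6667 > 1, so it fails to converge.

1.6667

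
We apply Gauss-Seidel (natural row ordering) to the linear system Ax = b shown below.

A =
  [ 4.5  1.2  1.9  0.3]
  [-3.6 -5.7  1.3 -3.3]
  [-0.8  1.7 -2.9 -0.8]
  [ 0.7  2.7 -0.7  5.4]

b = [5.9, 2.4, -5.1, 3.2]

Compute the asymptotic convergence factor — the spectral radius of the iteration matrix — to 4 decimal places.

0.7674

Write A = D+L+U with D = diag(4.5, -5.7, -2.9, 5.4).
GS T = -(D+L)⁻¹U: row 0 first, T[0,3] = -(0.3)/(4.5) = -0.0667; later rows by forward substitution.
  T[0,:] = [+0.0000, -0.2667, -0.4222, -0.0667]
  T[1,:] = [+0.0000, +0.1684, +0.4947, -0.5368]
  T[2,:] = [+0.0000, +0.1723, +0.4065, -0.5722]
  T[3,:] = [+0.0000, -0.0273, -0.1399, +0.2029]
|roots of det(T-λI)|: 0.7674, 0.0587, 0.0483, 0.0000.
ρ = 0.7674; 0.7674 < 1: convergent.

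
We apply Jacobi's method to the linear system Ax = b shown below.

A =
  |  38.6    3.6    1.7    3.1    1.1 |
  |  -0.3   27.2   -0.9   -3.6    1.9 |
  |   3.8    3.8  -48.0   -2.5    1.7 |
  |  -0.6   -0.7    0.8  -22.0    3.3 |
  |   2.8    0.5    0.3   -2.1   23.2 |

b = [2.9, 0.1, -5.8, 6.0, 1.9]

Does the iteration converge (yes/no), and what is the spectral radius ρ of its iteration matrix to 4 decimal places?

yes, ρ = 0.1634

Split A = D + L + U, D = diag(38.6, 27.2, -48, -22, 23.2).
T_J = -D⁻¹(L+U): T[1,3] = -(-3.6)/(27.2) = +0.1324; T[1,1] = 0.
  T[0,:] = [+0.0000 -0.0933 -0.0440 -0.0803 -0.0285]
  T[1,:] = [+0.0110 +0.0000 +0.0331 +0.1324 -0.0699]
  T[2,:] = [+0.0792 +0.0792 +0.0000 -0.0521 +0.0354]
  T[3,:] = [-0.0273 -0.0318 +0.0364 +0.0000 +0.1500]
  T[4,:] = [-0.1207 -0.0216 -0.0129 +0.0905 +0.0000]
moduli |λ_i(T)| = 0.1634, 0.0881, 0.0841, 0.0841, 0.0636.
ρ(T) = max|λ| = 0.1634; 0.1634 < 1, so it converges for any x₀.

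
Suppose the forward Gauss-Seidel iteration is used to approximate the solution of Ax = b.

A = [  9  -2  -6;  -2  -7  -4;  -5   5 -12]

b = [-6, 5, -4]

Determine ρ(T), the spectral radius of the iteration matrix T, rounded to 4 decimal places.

0.7311

Diagonal D = diag(9, -7, -12); L, U strict lower/upper.
GS T = -(D+L)⁻¹U: row 0 first, T[0,2] = -(-6)/(9) = +0.6667; later rows by forward substitution.
  T[0,:] = [+0.0000 +0.2222 +0.6667]
  T[1,:] = [+0.0000 -0.0635 -0.7619]
  T[2,:] = [+0.0000 -0.1190 -0.5952]
moduli |λ_i(T)| = 0.7311, 0.0724, 0.0000.
ρ(T) = max|λ| = 0.7311; 0.7311 < 1 ⇒ converges.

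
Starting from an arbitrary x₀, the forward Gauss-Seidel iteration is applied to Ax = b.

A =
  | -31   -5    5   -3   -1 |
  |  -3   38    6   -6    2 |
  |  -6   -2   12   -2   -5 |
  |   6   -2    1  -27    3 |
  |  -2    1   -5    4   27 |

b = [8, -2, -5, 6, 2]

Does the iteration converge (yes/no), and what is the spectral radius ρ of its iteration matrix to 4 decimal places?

yes, ρ = 0.2258

Split A = D + L + U, D = diag(-31, 38, 12, -27, 27).
GS T = -(D+L)⁻¹U: row 0 first, T[0,3] = -(-3)/(-31) = -0.0968; later rows by forward substitution.
  T[0,:] = [+0.0000 -0.1613 +0.1613 -0.0968 -0.0323]
  T[1,:] = [+0.0000 -0.0127 -0.1452 +0.1503 -0.0552]
  T[2,:] = [+0.0000 -0.0828 +0.0565 +0.1433 +0.3913]
  T[3,:] = [+0.0000 -0.0380 +0.0487 -0.0273 +0.1225]
  T[4,:] = [+0.0000 -0.0212 +0.0206 +0.0179 +0.0540]
|λ(T)| sorted: 0.2258, 0.0778, 0.0778, 0.0256, 0.0000.
ρ = 0.2258; 0.2258 < 1, so it converges for any x₀.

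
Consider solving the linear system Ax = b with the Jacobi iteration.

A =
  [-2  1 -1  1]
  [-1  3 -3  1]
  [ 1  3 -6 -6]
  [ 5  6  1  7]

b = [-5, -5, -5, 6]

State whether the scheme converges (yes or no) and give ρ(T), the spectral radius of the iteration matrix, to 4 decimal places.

Split A = D + L + U, D = diag(-2, 3, -6, 7).
Jacobi T = -D⁻¹(L+U): T[3,0] = -(5)/(7) = -0.7143; T[3,3] = 0.
  T[0,:] = [+0.0000  +0.5000  -0.5000  +0.5000]
  T[1,:] = [+0.3333  +0.0000  +1.0000  -0.3333]
  T[2,:] = [+0.1667  +0.5000  +0.0000  -1.0000]
  T[3,:] = [-0.7143  -0.8571  -0.1429  +0.0000]
moduli |λ_i(T)| = 1.1329, 0.6925, 0.5690, 0.5690.
ρ = 1.1329; 1.1329 > 1: divergent.

no, ρ = 1.1329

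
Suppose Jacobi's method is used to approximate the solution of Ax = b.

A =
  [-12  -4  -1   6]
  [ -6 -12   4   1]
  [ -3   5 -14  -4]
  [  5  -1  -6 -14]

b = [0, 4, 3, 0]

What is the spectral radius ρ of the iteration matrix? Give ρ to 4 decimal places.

Diagonal D = diag(-12, -12, -14, -14); L, U strict lower/upper.
Jacobi: T = -D⁻¹(L+U), T[2,3] = -(-4)/(-14) = -0.2857; T[2,2] = 0.
  T[0,:] = [+0.0000, -0.3333, -0.0833, +0.5000]
  T[1,:] = [-0.5000, +0.0000, +0.3333, +0.0833]
  T[2,:] = [-0.2143, +0.3571, +0.0000, -0.2857]
  T[3,:] = [+0.3571, -0.0714, -0.4286, +0.0000]
eigenvalue magnitudes: 0.8495, 0.6912, 0.1168, 0.1168.
ρ(T) = max|λ| = 0.8495; 0.8495 < 1: convergent.

0.8495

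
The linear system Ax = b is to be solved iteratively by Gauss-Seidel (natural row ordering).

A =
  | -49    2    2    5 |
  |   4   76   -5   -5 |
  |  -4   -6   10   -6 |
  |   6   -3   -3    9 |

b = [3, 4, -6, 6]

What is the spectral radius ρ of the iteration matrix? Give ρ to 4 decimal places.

A = D + L + U where D = diag(-49, 76, 10, 9).
Gauss-Seidel: T = -(D+L)⁻¹U, row 0 first, T[0,2] = -(2)/(-49) = +0.0408; later rows by forward substitution.
  T[0,:] = [+0.0000  +0.0408  +0.0408  +0.1020]
  T[1,:] = [+0.0000  -0.0021  +0.0636  +0.0604]
  T[2,:] = [+0.0000  +0.0150  +0.0545  +0.6771]
  T[3,:] = [+0.0000  -0.0229  +0.0122  +0.1778]
|roots of det(T-λI)|: 0.1948, 0.0940, 0.0586, 0.0000.
spectral radius ρ = 0.1948; 0.1948 < 1: convergent.

0.1948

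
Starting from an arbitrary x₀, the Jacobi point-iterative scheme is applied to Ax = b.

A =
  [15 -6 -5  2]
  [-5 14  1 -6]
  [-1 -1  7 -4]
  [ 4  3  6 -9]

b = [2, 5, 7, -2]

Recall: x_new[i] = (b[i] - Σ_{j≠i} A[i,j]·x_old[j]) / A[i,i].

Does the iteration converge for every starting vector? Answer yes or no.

A = D + L + U where D = diag(15, 14, 7, -9).
T_J = -D⁻¹(L+U): T[1,2] = -(1)/(14) = -0.0714; T[1,1] = 0.
  T[0,:] = [+0.0000, +0.4000, +0.3333, -0.1333]
  T[1,:] = [+0.3571, +0.0000, -0.0714, +0.4286]
  T[2,:] = [+0.1429, +0.1429, +0.0000, +0.5714]
  T[3,:] = [+0.4444, +0.3333, +0.6667, +0.0000]
eigenvalue magnitudes: 0.8976, 0.5160, 0.5160, 0.1050.
ρ = 0.8976; 0.8976 < 1, so it converges for any x₀.

yes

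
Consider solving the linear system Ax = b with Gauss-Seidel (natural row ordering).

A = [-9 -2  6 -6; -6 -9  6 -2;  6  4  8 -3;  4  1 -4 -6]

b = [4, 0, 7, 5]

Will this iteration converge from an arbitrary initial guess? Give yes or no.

no

A = D + L + U where D = diag(-9, -9, 8, -6).
Gauss-Seidel: T = -(D+L)⁻¹U, row 0 first, T[0,1] = -(-2)/(-9) = -0.2222; later rows by forward substitution.
  T[0,:] = [+0.0000  -0.2222  +0.6667  -0.6667]
  T[1,:] = [+0.0000  +0.1481  +0.2222  +0.2222]
  T[2,:] = [+0.0000  +0.0926  -0.6111  +0.7639]
  T[3,:] = [+0.0000  -0.1852  +0.8889  -0.9167]
|roots of det(T-λI)|: 1.5973, 0.1523, 0.1523, 0.0000.
ρ = 1.5973; 1.5973 > 1: divergent.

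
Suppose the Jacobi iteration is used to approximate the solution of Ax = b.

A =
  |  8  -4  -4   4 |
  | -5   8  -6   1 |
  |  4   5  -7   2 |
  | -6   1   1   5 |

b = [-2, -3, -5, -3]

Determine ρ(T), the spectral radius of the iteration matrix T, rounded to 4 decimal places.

A = D + L + U where D = diag(8, 8, -7, 5).
Jacobi: T = -D⁻¹(L+U), T[0,3] = -(4)/(8) = -0.5000; T[0,0] = 0.
  T[0,:] = [+0.0000 +0.5000 +0.5000 -0.5000]
  T[1,:] = [+0.6250 +0.0000 +0.7500 -0.1250]
  T[2,:] = [+0.5714 +0.7143 +0.0000 +0.2857]
  T[3,:] = [+1.2000 -0.2000 -0.2000 +0.0000]
|eigenvalues of T|: 1.1769, 0.7475, 0.7475, 0.7358.
ρ = 1.1769; 1.1769 > 1: divergent.

1.1769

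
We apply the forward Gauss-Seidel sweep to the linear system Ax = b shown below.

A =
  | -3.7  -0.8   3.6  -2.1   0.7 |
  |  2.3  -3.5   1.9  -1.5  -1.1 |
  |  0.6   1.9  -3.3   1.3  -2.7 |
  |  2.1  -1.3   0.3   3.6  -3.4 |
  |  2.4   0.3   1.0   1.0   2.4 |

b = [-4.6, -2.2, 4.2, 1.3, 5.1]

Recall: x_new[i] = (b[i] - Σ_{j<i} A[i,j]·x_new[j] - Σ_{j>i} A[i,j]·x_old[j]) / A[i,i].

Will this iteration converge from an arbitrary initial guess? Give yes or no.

no

Write A = D+L+U with D = diag(-3.7, -3.5, -3.3, 3.6, 2.4).
GS T = -(D+L)⁻¹U: row 0 first, T[0,1] = -(-0.8)/(-3.7) = -0.2162; later rows by forward substitution.
  T[0,:] = [+0.0000  -0.2162  +0.9730  -0.5676  +0.1892]
  T[1,:] = [+0.0000  -0.1421  +1.1822  -0.8015  -0.1900]
  T[2,:] = [+0.0000  -0.1211  +0.8576  -0.1707  -0.8932]
  T[3,:] = [+0.0000  +0.0849  -0.2121  +0.0559  +0.8399]
  T[4,:] = [+0.0000  +0.2491  -1.3897  +0.7156  -0.1433]
moduli |λ_i(T)| = 1.6086, 1.1961, 0.1507, 0.1507, 0.0000.
ρ = 1.6086; 1.6086 > 1, so it fails to converge.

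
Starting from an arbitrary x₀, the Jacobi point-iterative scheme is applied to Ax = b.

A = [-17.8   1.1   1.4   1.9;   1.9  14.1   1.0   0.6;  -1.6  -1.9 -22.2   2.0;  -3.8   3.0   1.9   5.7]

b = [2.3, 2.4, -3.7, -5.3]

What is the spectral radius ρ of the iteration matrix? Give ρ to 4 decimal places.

0.3147

A = D + L + U where D = diag(-17.8, 14.1, -22.2, 5.7).
Jacobi: T = -D⁻¹(L+U), T[3,1] = -(3)/(5.7) = -0.5263; T[3,3] = 0.
  T[0,:] = [+0.0000  +0.0618  +0.0787  +0.1067]
  T[1,:] = [-0.1348  +0.0000  -0.0709  -0.0426]
  T[2,:] = [-0.0721  -0.0856  +0.0000  +0.0901]
  T[3,:] = [+0.6667  -0.5263  -0.3333  +0.0000]
eigenvalue magnitudes: 0.3147, 0.2455, 0.2455, 0.0467.
spectral radius ρ = 0.3147; 0.3147 < 1: convergent.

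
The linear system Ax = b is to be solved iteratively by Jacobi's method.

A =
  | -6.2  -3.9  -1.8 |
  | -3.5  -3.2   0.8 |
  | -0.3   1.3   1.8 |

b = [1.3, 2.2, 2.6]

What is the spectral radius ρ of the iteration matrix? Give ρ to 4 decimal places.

0.8680

Diagonal D = diag(-6.2, -3.2, 1.8); L, U strict lower/upper.
Jacobi: T = -D⁻¹(L+U), T[2,1] = -(1.3)/(1.8) = -0.7222; T[2,2] = 0.
  T[0,:] = [+0.0000  -0.6290  -0.2903]
  T[1,:] = [-1.0938  +0.0000  +0.2500]
  T[2,:] = [+0.1667  -0.7222  +0.0000]
|roots of det(T-λI)|: 0.8680, 0.5426, 0.5426.
ρ(T) = max|λ| = 0.8680; 0.8680 < 1, so it converges for any x₀.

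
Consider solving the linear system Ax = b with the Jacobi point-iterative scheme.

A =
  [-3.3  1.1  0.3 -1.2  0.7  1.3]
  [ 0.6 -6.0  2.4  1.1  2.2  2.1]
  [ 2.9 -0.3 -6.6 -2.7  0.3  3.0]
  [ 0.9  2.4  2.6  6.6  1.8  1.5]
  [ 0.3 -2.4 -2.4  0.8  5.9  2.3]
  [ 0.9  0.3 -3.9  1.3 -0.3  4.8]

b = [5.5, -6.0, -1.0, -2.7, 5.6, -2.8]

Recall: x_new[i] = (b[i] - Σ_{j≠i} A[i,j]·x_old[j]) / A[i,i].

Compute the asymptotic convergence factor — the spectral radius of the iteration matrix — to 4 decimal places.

Split A = D + L + U, D = diag(-3.3, -6, -6.6, 6.6, 5.9, 4.8).
Jacobi T = -D⁻¹(L+U): T[2,3] = -(-2.7)/(-6.6) = -0.4091; T[2,2] = 0.
  T[0,:] = [+0.0000, +0.3333, +0.0909, -0.3636, +0.2121, +0.3939]
  T[1,:] = [+0.1000, +0.0000, +0.4000, +0.1833, +0.3667, +0.3500]
  T[2,:] = [+0.4394, -0.0455, +0.0000, -0.4091, +0.0455, +0.4545]
  T[3,:] = [-0.1364, -0.3636, -0.3939, +0.0000, -0.2727, -0.2273]
  T[4,:] = [-0.0508, +0.4068, +0.4068, -0.1356, +0.0000, -0.3898]
  T[5,:] = [-0.1875, -0.0625, +0.8125, -0.2708, +0.0625, +0.0000]
moduli |λ_i(T)| = 1.1260, 0.4942, 0.4942, 0.3589, 0.3589, 0.1764.
ρ = 1.1260; 1.1260 > 1: divergent.

1.1260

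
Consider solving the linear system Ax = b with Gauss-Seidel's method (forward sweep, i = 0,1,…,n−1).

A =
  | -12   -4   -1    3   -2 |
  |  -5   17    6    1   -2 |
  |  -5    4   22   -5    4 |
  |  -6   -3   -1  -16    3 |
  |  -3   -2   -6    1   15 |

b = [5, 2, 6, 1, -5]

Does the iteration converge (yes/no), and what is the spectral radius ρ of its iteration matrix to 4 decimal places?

yes, ρ = 0.5123

A = D + L + U where D = diag(-12, 17, 22, -16, 15).
Gauss-Seidel: T = -(D+L)⁻¹U, row 0 first, T[0,4] = -(-2)/(-12) = -0.1667; later rows by forward substitution.
  T[0,:] = [+0.0000, -0.3333, -0.0833, +0.2500, -0.1667]
  T[1,:] = [+0.0000, -0.0980, -0.3775, +0.0147, +0.0686]
  T[2,:] = [+0.0000, -0.0579, +0.0497, +0.2814, -0.2322]
  T[3,:] = [+0.0000, +0.1470, +0.0989, -0.1141, +0.2516]
  T[4,:] = [+0.0000, -0.1127, -0.0537, +0.1721, -0.1338]
|λ(T)| sorted: 0.5123, 0.1477, 0.1477, 0.0897, 0.0000.
ρ = 0.5123; 0.5123 < 1 ⇒ converges.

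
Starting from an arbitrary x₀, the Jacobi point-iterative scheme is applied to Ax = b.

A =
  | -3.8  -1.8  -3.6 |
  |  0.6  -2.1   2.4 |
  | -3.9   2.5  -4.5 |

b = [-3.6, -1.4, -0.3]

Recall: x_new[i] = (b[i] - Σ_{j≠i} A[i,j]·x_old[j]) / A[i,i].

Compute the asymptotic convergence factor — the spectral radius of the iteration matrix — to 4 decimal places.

Let D = diag(-3.8, -2.1, -4.5); L, U the strict triangles.
Jacobi: T = -D⁻¹(L+U), T[2,1] = -(2.5)/(-4.5) = +0.5556; T[2,2] = 0.
  T[0,:] = [+0.0000 -0.4737 -0.9474]
  T[1,:] = [+0.2857 +0.0000 +1.1429]
  T[2,:] = [-0.8667 +0.5556 +0.0000]
moduli |λ_i(T)| = 1.2549, 1.0011, 0.2538.
ρ = 1.2549; 1.2549 > 1: divergent.

1.2549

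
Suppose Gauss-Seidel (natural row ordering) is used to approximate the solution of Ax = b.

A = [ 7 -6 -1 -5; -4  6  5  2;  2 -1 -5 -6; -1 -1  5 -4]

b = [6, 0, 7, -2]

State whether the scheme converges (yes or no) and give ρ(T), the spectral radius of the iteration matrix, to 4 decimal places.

Write A = D+L+U with D = diag(7, 6, -5, -4).
GS T = -(D+L)⁻¹U: row 0 first, T[0,3] = -(-5)/(7) = +0.7143; later rows by forward substitution.
  T[0,:] = [+0.0000 +0.8571 +0.1429 +0.7143]
  T[1,:] = [+0.0000 +0.5714 -0.7381 +0.1429]
  T[2,:] = [+0.0000 +0.2286 +0.2048 -0.9429]
  T[3,:] = [+0.0000 -0.0714 +0.4048 -1.3929]
moduli |λ_i(T)| = 1.1372, 0.4341, 0.4341, 0.0000.
spectral radius ρ = 1.1372; 1.1372 > 1, so it fails to converge.

no, ρ = 1.1372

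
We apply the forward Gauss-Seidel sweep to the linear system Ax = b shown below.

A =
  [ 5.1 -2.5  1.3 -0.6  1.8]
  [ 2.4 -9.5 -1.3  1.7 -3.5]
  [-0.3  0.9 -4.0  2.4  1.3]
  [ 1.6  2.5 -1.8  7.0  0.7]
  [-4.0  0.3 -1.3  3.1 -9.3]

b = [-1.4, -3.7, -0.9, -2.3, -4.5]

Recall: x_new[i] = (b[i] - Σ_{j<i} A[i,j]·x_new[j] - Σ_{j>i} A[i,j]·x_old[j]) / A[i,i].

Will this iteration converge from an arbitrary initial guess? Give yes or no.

yes

A = D + L + U where D = diag(5.1, -9.5, -4, 7, -9.3).
Gauss-Seidel: T = -(D+L)⁻¹U, row 0 first, T[0,3] = -(-0.6)/(5.1) = +0.1176; later rows by forward substitution.
  T[0,:] = [+0.0000, +0.4902, -0.2549, +0.1176, -0.3529]
  T[1,:] = [+0.0000, +0.1238, -0.2012, +0.2087, -0.4576]
  T[2,:] = [+0.0000, -0.0089, -0.0262, +0.6381, +0.2485]
  T[3,:] = [+0.0000, -0.1586, +0.1234, +0.0627, +0.2080]
  T[4,:] = [+0.0000, -0.2585, +0.1479, -0.1122, +0.1716]
moduli |λ_i(T)| = 0.5860, 0.1790, 0.1790, 0.0922, 0.0000.
ρ = 0.5860; 0.5860 < 1 ⇒ converges.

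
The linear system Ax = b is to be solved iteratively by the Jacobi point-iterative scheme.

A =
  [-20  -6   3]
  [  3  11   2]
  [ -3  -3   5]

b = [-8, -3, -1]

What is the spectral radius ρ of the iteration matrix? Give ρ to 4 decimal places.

0.3000

Write A = D+L+U with D = diag(-20, 11, 5).
Jacobi T = -D⁻¹(L+U): T[2,1] = -(-3)/(5) = +0.6000; T[2,2] = 0.
  T[0,:] = [+0.0000 -0.3000 +0.1500]
  T[1,:] = [-0.2727 +0.0000 -0.1818]
  T[2,:] = [+0.6000 +0.6000 +0.0000]
|eigenvalues of T|: 0.3000, 0.1651, 0.1651.
ρ(T) = max|λ| = 0.3000; 0.3000 < 1 ⇒ converges.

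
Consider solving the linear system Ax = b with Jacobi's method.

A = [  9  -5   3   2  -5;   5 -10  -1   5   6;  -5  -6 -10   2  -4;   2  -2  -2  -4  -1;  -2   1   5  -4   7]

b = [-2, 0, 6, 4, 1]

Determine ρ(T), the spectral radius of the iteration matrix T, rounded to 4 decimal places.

1.2823

A = D + L + U where D = diag(9, -10, -10, -4, 7).
Jacobi T = -D⁻¹(L+U): T[4,0] = -(-2)/(7) = +0.2857; T[4,4] = 0.
  T[0,:] = [+0.0000 +0.5556 -0.3333 -0.2222 +0.5556]
  T[1,:] = [+0.5000 +0.0000 -0.1000 +0.5000 +0.6000]
  T[2,:] = [-0.5000 -0.6000 +0.0000 +0.2000 -0.4000]
  T[3,:] = [+0.5000 -0.5000 -0.5000 +0.0000 -0.2500]
  T[4,:] = [+0.2857 -0.1429 -0.7143 +0.5714 +0.0000]
|roots of det(T-λI)|: 1.2823, 0.9068, 0.9068, 0.3942, 0.3942.
spectral radius ρ = 1.2823; 1.2823 > 1 ⇒ diverges.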